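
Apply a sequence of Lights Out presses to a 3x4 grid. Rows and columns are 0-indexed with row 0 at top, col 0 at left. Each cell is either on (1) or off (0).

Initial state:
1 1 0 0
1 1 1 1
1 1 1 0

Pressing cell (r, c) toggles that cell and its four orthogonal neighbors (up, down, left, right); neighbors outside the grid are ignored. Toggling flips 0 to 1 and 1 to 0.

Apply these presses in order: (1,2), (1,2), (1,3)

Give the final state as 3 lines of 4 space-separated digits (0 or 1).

After press 1 at (1,2):
1 1 1 0
1 0 0 0
1 1 0 0

After press 2 at (1,2):
1 1 0 0
1 1 1 1
1 1 1 0

After press 3 at (1,3):
1 1 0 1
1 1 0 0
1 1 1 1

Answer: 1 1 0 1
1 1 0 0
1 1 1 1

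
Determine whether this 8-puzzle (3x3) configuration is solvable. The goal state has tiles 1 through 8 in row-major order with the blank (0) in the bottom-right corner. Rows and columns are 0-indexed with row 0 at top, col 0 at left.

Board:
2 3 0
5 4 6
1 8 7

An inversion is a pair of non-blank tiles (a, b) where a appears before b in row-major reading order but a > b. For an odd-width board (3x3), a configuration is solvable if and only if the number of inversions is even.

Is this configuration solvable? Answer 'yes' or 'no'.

Inversions (pairs i<j in row-major order where tile[i] > tile[j] > 0): 7
7 is odd, so the puzzle is not solvable.

Answer: no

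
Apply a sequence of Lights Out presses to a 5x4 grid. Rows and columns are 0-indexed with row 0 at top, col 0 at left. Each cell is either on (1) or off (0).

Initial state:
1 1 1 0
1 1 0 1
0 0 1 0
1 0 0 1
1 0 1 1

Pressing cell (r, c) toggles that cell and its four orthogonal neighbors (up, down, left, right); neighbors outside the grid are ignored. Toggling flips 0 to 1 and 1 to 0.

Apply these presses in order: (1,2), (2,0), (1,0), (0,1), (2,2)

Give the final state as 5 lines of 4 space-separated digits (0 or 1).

After press 1 at (1,2):
1 1 0 0
1 0 1 0
0 0 0 0
1 0 0 1
1 0 1 1

After press 2 at (2,0):
1 1 0 0
0 0 1 0
1 1 0 0
0 0 0 1
1 0 1 1

After press 3 at (1,0):
0 1 0 0
1 1 1 0
0 1 0 0
0 0 0 1
1 0 1 1

After press 4 at (0,1):
1 0 1 0
1 0 1 0
0 1 0 0
0 0 0 1
1 0 1 1

After press 5 at (2,2):
1 0 1 0
1 0 0 0
0 0 1 1
0 0 1 1
1 0 1 1

Answer: 1 0 1 0
1 0 0 0
0 0 1 1
0 0 1 1
1 0 1 1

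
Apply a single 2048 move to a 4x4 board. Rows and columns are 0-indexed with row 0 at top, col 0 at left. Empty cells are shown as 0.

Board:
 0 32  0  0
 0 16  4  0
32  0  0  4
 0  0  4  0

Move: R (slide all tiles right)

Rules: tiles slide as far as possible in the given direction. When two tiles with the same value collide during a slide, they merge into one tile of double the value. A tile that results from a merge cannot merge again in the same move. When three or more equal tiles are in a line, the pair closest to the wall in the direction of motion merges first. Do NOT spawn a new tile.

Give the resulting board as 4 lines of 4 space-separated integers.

Answer:  0  0  0 32
 0  0 16  4
 0  0 32  4
 0  0  0  4

Derivation:
Slide right:
row 0: [0, 32, 0, 0] -> [0, 0, 0, 32]
row 1: [0, 16, 4, 0] -> [0, 0, 16, 4]
row 2: [32, 0, 0, 4] -> [0, 0, 32, 4]
row 3: [0, 0, 4, 0] -> [0, 0, 0, 4]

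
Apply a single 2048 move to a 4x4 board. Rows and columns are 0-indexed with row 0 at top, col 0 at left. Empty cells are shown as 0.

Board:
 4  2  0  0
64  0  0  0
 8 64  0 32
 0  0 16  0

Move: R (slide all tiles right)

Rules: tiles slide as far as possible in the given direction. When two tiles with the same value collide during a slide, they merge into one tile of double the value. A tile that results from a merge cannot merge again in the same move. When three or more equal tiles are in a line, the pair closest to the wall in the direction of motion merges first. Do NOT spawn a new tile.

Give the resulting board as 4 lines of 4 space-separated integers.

Slide right:
row 0: [4, 2, 0, 0] -> [0, 0, 4, 2]
row 1: [64, 0, 0, 0] -> [0, 0, 0, 64]
row 2: [8, 64, 0, 32] -> [0, 8, 64, 32]
row 3: [0, 0, 16, 0] -> [0, 0, 0, 16]

Answer:  0  0  4  2
 0  0  0 64
 0  8 64 32
 0  0  0 16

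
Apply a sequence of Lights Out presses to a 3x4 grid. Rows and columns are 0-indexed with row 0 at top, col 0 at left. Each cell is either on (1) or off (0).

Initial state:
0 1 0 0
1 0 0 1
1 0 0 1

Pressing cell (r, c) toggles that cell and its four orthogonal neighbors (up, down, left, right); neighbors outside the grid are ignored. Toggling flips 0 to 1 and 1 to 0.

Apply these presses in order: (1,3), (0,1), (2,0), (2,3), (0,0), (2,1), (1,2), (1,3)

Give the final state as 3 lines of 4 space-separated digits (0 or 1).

After press 1 at (1,3):
0 1 0 1
1 0 1 0
1 0 0 0

After press 2 at (0,1):
1 0 1 1
1 1 1 0
1 0 0 0

After press 3 at (2,0):
1 0 1 1
0 1 1 0
0 1 0 0

After press 4 at (2,3):
1 0 1 1
0 1 1 1
0 1 1 1

After press 5 at (0,0):
0 1 1 1
1 1 1 1
0 1 1 1

After press 6 at (2,1):
0 1 1 1
1 0 1 1
1 0 0 1

After press 7 at (1,2):
0 1 0 1
1 1 0 0
1 0 1 1

After press 8 at (1,3):
0 1 0 0
1 1 1 1
1 0 1 0

Answer: 0 1 0 0
1 1 1 1
1 0 1 0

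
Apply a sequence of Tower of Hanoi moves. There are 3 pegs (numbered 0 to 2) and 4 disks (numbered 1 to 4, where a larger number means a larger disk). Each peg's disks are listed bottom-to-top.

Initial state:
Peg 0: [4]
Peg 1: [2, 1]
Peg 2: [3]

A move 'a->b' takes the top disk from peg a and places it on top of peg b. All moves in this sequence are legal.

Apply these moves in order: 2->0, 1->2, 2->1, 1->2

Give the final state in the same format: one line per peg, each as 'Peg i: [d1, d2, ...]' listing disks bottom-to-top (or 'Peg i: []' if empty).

After move 1 (2->0):
Peg 0: [4, 3]
Peg 1: [2, 1]
Peg 2: []

After move 2 (1->2):
Peg 0: [4, 3]
Peg 1: [2]
Peg 2: [1]

After move 3 (2->1):
Peg 0: [4, 3]
Peg 1: [2, 1]
Peg 2: []

After move 4 (1->2):
Peg 0: [4, 3]
Peg 1: [2]
Peg 2: [1]

Answer: Peg 0: [4, 3]
Peg 1: [2]
Peg 2: [1]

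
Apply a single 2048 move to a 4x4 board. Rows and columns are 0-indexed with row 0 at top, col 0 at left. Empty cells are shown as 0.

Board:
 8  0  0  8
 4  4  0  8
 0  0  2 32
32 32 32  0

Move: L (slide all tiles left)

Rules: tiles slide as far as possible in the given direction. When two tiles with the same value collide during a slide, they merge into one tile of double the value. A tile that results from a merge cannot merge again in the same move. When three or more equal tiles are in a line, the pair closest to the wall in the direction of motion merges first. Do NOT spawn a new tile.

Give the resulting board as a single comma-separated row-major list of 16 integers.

Slide left:
row 0: [8, 0, 0, 8] -> [16, 0, 0, 0]
row 1: [4, 4, 0, 8] -> [8, 8, 0, 0]
row 2: [0, 0, 2, 32] -> [2, 32, 0, 0]
row 3: [32, 32, 32, 0] -> [64, 32, 0, 0]

Answer: 16, 0, 0, 0, 8, 8, 0, 0, 2, 32, 0, 0, 64, 32, 0, 0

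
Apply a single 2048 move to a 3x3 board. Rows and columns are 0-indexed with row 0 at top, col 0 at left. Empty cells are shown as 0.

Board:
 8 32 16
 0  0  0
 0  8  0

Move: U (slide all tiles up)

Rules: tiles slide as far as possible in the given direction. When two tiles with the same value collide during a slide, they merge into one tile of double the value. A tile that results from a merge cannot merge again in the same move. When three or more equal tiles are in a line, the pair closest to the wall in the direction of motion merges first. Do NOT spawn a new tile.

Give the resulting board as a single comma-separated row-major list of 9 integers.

Slide up:
col 0: [8, 0, 0] -> [8, 0, 0]
col 1: [32, 0, 8] -> [32, 8, 0]
col 2: [16, 0, 0] -> [16, 0, 0]

Answer: 8, 32, 16, 0, 8, 0, 0, 0, 0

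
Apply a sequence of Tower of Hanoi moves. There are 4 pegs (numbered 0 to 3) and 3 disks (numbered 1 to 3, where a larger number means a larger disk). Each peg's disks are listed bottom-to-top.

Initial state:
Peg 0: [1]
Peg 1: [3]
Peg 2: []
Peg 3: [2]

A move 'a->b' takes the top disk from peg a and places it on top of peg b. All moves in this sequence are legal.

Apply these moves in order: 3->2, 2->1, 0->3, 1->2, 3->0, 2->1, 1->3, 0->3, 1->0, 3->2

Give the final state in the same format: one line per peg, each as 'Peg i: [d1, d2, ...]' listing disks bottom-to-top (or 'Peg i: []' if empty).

After move 1 (3->2):
Peg 0: [1]
Peg 1: [3]
Peg 2: [2]
Peg 3: []

After move 2 (2->1):
Peg 0: [1]
Peg 1: [3, 2]
Peg 2: []
Peg 3: []

After move 3 (0->3):
Peg 0: []
Peg 1: [3, 2]
Peg 2: []
Peg 3: [1]

After move 4 (1->2):
Peg 0: []
Peg 1: [3]
Peg 2: [2]
Peg 3: [1]

After move 5 (3->0):
Peg 0: [1]
Peg 1: [3]
Peg 2: [2]
Peg 3: []

After move 6 (2->1):
Peg 0: [1]
Peg 1: [3, 2]
Peg 2: []
Peg 3: []

After move 7 (1->3):
Peg 0: [1]
Peg 1: [3]
Peg 2: []
Peg 3: [2]

After move 8 (0->3):
Peg 0: []
Peg 1: [3]
Peg 2: []
Peg 3: [2, 1]

After move 9 (1->0):
Peg 0: [3]
Peg 1: []
Peg 2: []
Peg 3: [2, 1]

After move 10 (3->2):
Peg 0: [3]
Peg 1: []
Peg 2: [1]
Peg 3: [2]

Answer: Peg 0: [3]
Peg 1: []
Peg 2: [1]
Peg 3: [2]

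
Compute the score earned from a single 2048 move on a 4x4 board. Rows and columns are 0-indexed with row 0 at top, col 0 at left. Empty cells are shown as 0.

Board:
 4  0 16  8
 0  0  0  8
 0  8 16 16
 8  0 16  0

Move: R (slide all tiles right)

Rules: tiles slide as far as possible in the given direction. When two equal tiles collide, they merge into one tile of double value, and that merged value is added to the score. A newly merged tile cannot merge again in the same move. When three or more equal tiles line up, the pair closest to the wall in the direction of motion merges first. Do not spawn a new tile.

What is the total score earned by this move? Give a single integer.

Answer: 32

Derivation:
Slide right:
row 0: [4, 0, 16, 8] -> [0, 4, 16, 8]  score +0 (running 0)
row 1: [0, 0, 0, 8] -> [0, 0, 0, 8]  score +0 (running 0)
row 2: [0, 8, 16, 16] -> [0, 0, 8, 32]  score +32 (running 32)
row 3: [8, 0, 16, 0] -> [0, 0, 8, 16]  score +0 (running 32)
Board after move:
 0  4 16  8
 0  0  0  8
 0  0  8 32
 0  0  8 16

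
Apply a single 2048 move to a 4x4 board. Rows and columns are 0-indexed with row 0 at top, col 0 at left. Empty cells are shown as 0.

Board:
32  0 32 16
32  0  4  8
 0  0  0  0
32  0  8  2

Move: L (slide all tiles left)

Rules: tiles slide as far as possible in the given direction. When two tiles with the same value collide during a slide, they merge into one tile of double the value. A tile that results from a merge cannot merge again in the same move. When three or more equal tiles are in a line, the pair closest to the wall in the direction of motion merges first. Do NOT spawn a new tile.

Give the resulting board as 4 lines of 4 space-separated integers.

Slide left:
row 0: [32, 0, 32, 16] -> [64, 16, 0, 0]
row 1: [32, 0, 4, 8] -> [32, 4, 8, 0]
row 2: [0, 0, 0, 0] -> [0, 0, 0, 0]
row 3: [32, 0, 8, 2] -> [32, 8, 2, 0]

Answer: 64 16  0  0
32  4  8  0
 0  0  0  0
32  8  2  0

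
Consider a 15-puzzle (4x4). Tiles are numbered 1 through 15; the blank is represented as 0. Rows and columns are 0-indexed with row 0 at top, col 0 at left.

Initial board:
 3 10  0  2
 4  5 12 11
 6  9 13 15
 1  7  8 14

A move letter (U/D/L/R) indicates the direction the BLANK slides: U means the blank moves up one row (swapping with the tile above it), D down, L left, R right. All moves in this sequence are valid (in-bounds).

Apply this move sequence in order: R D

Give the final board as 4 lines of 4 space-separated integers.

After move 1 (R):
 3 10  2  0
 4  5 12 11
 6  9 13 15
 1  7  8 14

After move 2 (D):
 3 10  2 11
 4  5 12  0
 6  9 13 15
 1  7  8 14

Answer:  3 10  2 11
 4  5 12  0
 6  9 13 15
 1  7  8 14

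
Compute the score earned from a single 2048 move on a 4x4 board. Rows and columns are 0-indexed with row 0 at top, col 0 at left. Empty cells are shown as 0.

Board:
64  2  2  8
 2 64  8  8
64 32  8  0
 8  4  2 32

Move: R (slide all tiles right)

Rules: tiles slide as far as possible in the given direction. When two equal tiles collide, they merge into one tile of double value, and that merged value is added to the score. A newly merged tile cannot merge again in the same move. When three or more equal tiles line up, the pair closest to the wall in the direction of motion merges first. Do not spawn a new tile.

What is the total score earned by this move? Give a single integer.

Slide right:
row 0: [64, 2, 2, 8] -> [0, 64, 4, 8]  score +4 (running 4)
row 1: [2, 64, 8, 8] -> [0, 2, 64, 16]  score +16 (running 20)
row 2: [64, 32, 8, 0] -> [0, 64, 32, 8]  score +0 (running 20)
row 3: [8, 4, 2, 32] -> [8, 4, 2, 32]  score +0 (running 20)
Board after move:
 0 64  4  8
 0  2 64 16
 0 64 32  8
 8  4  2 32

Answer: 20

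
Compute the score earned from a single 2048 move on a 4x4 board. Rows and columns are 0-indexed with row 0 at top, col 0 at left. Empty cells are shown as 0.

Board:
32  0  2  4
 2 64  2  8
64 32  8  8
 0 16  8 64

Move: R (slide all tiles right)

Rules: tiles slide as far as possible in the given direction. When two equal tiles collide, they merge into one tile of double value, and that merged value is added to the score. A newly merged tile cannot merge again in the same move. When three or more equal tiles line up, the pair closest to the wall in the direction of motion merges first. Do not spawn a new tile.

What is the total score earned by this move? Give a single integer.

Answer: 16

Derivation:
Slide right:
row 0: [32, 0, 2, 4] -> [0, 32, 2, 4]  score +0 (running 0)
row 1: [2, 64, 2, 8] -> [2, 64, 2, 8]  score +0 (running 0)
row 2: [64, 32, 8, 8] -> [0, 64, 32, 16]  score +16 (running 16)
row 3: [0, 16, 8, 64] -> [0, 16, 8, 64]  score +0 (running 16)
Board after move:
 0 32  2  4
 2 64  2  8
 0 64 32 16
 0 16  8 64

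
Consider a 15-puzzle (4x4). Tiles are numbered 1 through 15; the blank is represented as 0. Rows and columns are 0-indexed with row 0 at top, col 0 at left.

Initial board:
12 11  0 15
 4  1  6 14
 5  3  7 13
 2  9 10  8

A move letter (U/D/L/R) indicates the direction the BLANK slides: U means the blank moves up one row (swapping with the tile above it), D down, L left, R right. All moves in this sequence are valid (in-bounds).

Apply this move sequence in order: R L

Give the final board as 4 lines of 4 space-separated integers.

Answer: 12 11  0 15
 4  1  6 14
 5  3  7 13
 2  9 10  8

Derivation:
After move 1 (R):
12 11 15  0
 4  1  6 14
 5  3  7 13
 2  9 10  8

After move 2 (L):
12 11  0 15
 4  1  6 14
 5  3  7 13
 2  9 10  8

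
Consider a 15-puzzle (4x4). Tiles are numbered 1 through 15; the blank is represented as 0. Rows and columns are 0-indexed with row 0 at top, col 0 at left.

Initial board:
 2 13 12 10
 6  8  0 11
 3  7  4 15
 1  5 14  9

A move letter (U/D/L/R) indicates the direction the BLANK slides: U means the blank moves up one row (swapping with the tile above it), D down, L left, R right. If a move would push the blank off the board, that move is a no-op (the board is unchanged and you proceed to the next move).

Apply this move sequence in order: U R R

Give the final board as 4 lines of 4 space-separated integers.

After move 1 (U):
 2 13  0 10
 6  8 12 11
 3  7  4 15
 1  5 14  9

After move 2 (R):
 2 13 10  0
 6  8 12 11
 3  7  4 15
 1  5 14  9

After move 3 (R):
 2 13 10  0
 6  8 12 11
 3  7  4 15
 1  5 14  9

Answer:  2 13 10  0
 6  8 12 11
 3  7  4 15
 1  5 14  9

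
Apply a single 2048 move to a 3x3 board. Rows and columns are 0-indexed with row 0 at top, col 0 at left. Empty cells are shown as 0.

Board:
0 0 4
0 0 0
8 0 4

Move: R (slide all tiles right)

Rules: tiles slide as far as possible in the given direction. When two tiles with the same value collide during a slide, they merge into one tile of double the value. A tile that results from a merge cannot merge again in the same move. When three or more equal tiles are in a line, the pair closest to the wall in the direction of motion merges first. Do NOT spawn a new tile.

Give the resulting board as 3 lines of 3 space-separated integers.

Slide right:
row 0: [0, 0, 4] -> [0, 0, 4]
row 1: [0, 0, 0] -> [0, 0, 0]
row 2: [8, 0, 4] -> [0, 8, 4]

Answer: 0 0 4
0 0 0
0 8 4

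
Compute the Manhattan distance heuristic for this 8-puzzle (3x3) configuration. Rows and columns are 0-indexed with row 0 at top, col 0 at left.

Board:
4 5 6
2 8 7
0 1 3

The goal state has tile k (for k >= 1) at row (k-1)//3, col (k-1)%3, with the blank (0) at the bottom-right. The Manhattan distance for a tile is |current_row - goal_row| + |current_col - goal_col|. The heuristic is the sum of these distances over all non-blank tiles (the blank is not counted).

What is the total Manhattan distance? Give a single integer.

Answer: 14

Derivation:
Tile 4: (0,0)->(1,0) = 1
Tile 5: (0,1)->(1,1) = 1
Tile 6: (0,2)->(1,2) = 1
Tile 2: (1,0)->(0,1) = 2
Tile 8: (1,1)->(2,1) = 1
Tile 7: (1,2)->(2,0) = 3
Tile 1: (2,1)->(0,0) = 3
Tile 3: (2,2)->(0,2) = 2
Sum: 1 + 1 + 1 + 2 + 1 + 3 + 3 + 2 = 14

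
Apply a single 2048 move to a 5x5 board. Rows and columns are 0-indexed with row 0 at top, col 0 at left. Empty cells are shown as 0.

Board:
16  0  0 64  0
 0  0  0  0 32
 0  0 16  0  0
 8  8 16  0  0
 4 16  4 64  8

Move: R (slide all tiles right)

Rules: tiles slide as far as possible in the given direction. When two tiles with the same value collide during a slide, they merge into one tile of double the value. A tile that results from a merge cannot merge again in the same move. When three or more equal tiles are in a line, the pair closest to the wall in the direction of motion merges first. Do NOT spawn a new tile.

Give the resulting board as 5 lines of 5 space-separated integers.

Slide right:
row 0: [16, 0, 0, 64, 0] -> [0, 0, 0, 16, 64]
row 1: [0, 0, 0, 0, 32] -> [0, 0, 0, 0, 32]
row 2: [0, 0, 16, 0, 0] -> [0, 0, 0, 0, 16]
row 3: [8, 8, 16, 0, 0] -> [0, 0, 0, 16, 16]
row 4: [4, 16, 4, 64, 8] -> [4, 16, 4, 64, 8]

Answer:  0  0  0 16 64
 0  0  0  0 32
 0  0  0  0 16
 0  0  0 16 16
 4 16  4 64  8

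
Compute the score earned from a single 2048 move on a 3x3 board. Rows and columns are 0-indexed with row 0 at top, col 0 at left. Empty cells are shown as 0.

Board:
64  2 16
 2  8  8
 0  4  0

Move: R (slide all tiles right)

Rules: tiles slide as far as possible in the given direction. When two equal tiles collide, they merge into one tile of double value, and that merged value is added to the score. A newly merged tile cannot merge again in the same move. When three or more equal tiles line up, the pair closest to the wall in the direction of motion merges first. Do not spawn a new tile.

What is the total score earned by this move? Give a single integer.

Answer: 16

Derivation:
Slide right:
row 0: [64, 2, 16] -> [64, 2, 16]  score +0 (running 0)
row 1: [2, 8, 8] -> [0, 2, 16]  score +16 (running 16)
row 2: [0, 4, 0] -> [0, 0, 4]  score +0 (running 16)
Board after move:
64  2 16
 0  2 16
 0  0  4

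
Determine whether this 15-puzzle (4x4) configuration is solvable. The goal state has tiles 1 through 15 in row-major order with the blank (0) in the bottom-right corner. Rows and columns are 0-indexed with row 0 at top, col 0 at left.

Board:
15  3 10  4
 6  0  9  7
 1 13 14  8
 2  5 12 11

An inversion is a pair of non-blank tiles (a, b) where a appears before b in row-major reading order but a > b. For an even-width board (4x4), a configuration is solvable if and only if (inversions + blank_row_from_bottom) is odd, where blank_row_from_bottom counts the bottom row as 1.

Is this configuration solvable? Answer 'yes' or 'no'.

Inversions: 50
Blank is in row 1 (0-indexed from top), which is row 3 counting from the bottom (bottom = 1).
50 + 3 = 53, which is odd, so the puzzle is solvable.

Answer: yes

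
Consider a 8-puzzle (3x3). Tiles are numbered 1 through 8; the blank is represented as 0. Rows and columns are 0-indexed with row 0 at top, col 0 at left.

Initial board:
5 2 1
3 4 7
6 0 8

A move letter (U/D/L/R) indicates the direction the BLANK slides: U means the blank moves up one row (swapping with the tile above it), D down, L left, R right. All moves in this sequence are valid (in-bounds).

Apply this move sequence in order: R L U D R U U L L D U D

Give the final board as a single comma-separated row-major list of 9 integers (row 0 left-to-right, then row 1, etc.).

Answer: 3, 5, 2, 0, 4, 1, 6, 8, 7

Derivation:
After move 1 (R):
5 2 1
3 4 7
6 8 0

After move 2 (L):
5 2 1
3 4 7
6 0 8

After move 3 (U):
5 2 1
3 0 7
6 4 8

After move 4 (D):
5 2 1
3 4 7
6 0 8

After move 5 (R):
5 2 1
3 4 7
6 8 0

After move 6 (U):
5 2 1
3 4 0
6 8 7

After move 7 (U):
5 2 0
3 4 1
6 8 7

After move 8 (L):
5 0 2
3 4 1
6 8 7

After move 9 (L):
0 5 2
3 4 1
6 8 7

After move 10 (D):
3 5 2
0 4 1
6 8 7

After move 11 (U):
0 5 2
3 4 1
6 8 7

After move 12 (D):
3 5 2
0 4 1
6 8 7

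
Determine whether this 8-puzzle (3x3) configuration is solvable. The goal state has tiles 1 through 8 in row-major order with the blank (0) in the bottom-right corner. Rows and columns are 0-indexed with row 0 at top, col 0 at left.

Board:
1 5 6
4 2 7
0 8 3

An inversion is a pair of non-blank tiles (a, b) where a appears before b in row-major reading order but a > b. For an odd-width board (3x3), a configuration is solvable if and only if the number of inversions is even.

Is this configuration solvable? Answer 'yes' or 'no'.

Answer: yes

Derivation:
Inversions (pairs i<j in row-major order where tile[i] > tile[j] > 0): 10
10 is even, so the puzzle is solvable.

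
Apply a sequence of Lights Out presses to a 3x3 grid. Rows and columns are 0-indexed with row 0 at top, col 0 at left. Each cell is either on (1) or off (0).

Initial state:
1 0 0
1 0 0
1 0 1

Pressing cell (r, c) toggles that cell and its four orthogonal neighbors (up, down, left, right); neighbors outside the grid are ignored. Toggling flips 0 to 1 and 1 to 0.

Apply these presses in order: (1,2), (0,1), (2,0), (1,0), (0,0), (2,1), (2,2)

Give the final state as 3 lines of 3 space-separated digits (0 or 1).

Answer: 0 0 0
0 0 0
0 1 0

Derivation:
After press 1 at (1,2):
1 0 1
1 1 1
1 0 0

After press 2 at (0,1):
0 1 0
1 0 1
1 0 0

After press 3 at (2,0):
0 1 0
0 0 1
0 1 0

After press 4 at (1,0):
1 1 0
1 1 1
1 1 0

After press 5 at (0,0):
0 0 0
0 1 1
1 1 0

After press 6 at (2,1):
0 0 0
0 0 1
0 0 1

After press 7 at (2,2):
0 0 0
0 0 0
0 1 0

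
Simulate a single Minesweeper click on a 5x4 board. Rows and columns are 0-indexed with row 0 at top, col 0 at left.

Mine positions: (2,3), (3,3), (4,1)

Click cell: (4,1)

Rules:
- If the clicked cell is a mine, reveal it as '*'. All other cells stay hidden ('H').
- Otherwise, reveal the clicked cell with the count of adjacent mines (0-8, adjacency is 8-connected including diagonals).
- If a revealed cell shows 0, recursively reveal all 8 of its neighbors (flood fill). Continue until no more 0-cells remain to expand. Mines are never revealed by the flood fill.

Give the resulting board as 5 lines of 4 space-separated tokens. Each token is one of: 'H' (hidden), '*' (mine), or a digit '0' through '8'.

H H H H
H H H H
H H H H
H H H H
H * H H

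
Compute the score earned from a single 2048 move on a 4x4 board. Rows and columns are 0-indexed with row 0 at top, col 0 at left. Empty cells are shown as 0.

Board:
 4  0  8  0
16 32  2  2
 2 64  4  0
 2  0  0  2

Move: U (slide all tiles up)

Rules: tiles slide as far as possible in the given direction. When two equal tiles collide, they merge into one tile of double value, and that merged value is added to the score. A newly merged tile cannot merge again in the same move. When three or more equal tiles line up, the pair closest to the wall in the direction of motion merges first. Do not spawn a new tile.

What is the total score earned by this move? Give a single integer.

Answer: 8

Derivation:
Slide up:
col 0: [4, 16, 2, 2] -> [4, 16, 4, 0]  score +4 (running 4)
col 1: [0, 32, 64, 0] -> [32, 64, 0, 0]  score +0 (running 4)
col 2: [8, 2, 4, 0] -> [8, 2, 4, 0]  score +0 (running 4)
col 3: [0, 2, 0, 2] -> [4, 0, 0, 0]  score +4 (running 8)
Board after move:
 4 32  8  4
16 64  2  0
 4  0  4  0
 0  0  0  0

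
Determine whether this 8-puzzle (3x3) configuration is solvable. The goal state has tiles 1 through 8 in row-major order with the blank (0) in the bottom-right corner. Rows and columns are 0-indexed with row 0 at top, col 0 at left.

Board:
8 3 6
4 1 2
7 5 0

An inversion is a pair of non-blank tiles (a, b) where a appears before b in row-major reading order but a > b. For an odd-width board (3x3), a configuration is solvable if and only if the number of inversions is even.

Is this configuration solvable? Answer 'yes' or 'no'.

Answer: yes

Derivation:
Inversions (pairs i<j in row-major order where tile[i] > tile[j] > 0): 16
16 is even, so the puzzle is solvable.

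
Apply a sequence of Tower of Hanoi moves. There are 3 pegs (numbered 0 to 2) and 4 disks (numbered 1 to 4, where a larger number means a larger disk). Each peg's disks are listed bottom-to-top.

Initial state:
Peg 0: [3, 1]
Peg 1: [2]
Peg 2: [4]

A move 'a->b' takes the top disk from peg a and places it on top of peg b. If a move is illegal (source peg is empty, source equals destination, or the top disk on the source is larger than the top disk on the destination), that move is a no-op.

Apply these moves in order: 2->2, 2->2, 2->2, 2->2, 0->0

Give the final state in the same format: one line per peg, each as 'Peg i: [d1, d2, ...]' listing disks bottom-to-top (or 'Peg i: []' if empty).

After move 1 (2->2):
Peg 0: [3, 1]
Peg 1: [2]
Peg 2: [4]

After move 2 (2->2):
Peg 0: [3, 1]
Peg 1: [2]
Peg 2: [4]

After move 3 (2->2):
Peg 0: [3, 1]
Peg 1: [2]
Peg 2: [4]

After move 4 (2->2):
Peg 0: [3, 1]
Peg 1: [2]
Peg 2: [4]

After move 5 (0->0):
Peg 0: [3, 1]
Peg 1: [2]
Peg 2: [4]

Answer: Peg 0: [3, 1]
Peg 1: [2]
Peg 2: [4]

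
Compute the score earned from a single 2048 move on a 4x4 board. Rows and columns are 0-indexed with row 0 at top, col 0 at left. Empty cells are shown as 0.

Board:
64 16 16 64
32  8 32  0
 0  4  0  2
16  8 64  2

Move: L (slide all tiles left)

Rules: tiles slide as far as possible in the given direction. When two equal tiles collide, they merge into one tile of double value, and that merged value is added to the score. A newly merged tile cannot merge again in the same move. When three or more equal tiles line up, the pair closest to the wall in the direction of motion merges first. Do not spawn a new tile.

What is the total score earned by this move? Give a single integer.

Answer: 32

Derivation:
Slide left:
row 0: [64, 16, 16, 64] -> [64, 32, 64, 0]  score +32 (running 32)
row 1: [32, 8, 32, 0] -> [32, 8, 32, 0]  score +0 (running 32)
row 2: [0, 4, 0, 2] -> [4, 2, 0, 0]  score +0 (running 32)
row 3: [16, 8, 64, 2] -> [16, 8, 64, 2]  score +0 (running 32)
Board after move:
64 32 64  0
32  8 32  0
 4  2  0  0
16  8 64  2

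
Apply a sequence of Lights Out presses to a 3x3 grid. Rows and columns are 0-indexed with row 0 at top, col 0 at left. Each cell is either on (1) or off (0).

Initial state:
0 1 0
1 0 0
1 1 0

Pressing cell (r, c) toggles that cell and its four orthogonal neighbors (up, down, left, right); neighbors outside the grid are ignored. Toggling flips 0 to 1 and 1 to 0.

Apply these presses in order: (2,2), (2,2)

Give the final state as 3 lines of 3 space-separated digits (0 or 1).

Answer: 0 1 0
1 0 0
1 1 0

Derivation:
After press 1 at (2,2):
0 1 0
1 0 1
1 0 1

After press 2 at (2,2):
0 1 0
1 0 0
1 1 0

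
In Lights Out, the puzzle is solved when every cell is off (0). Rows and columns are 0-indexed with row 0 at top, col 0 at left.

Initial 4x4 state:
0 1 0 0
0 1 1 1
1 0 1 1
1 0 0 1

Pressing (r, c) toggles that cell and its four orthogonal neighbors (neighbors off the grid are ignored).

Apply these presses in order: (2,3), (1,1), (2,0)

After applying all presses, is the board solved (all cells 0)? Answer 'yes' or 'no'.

After press 1 at (2,3):
0 1 0 0
0 1 1 0
1 0 0 0
1 0 0 0

After press 2 at (1,1):
0 0 0 0
1 0 0 0
1 1 0 0
1 0 0 0

After press 3 at (2,0):
0 0 0 0
0 0 0 0
0 0 0 0
0 0 0 0

Lights still on: 0

Answer: yes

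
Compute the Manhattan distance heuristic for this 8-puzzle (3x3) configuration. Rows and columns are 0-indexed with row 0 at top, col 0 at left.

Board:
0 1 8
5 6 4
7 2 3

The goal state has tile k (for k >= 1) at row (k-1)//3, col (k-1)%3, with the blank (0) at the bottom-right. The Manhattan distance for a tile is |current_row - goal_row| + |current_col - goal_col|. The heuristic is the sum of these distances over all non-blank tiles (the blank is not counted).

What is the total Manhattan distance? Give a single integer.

Tile 1: at (0,1), goal (0,0), distance |0-0|+|1-0| = 1
Tile 8: at (0,2), goal (2,1), distance |0-2|+|2-1| = 3
Tile 5: at (1,0), goal (1,1), distance |1-1|+|0-1| = 1
Tile 6: at (1,1), goal (1,2), distance |1-1|+|1-2| = 1
Tile 4: at (1,2), goal (1,0), distance |1-1|+|2-0| = 2
Tile 7: at (2,0), goal (2,0), distance |2-2|+|0-0| = 0
Tile 2: at (2,1), goal (0,1), distance |2-0|+|1-1| = 2
Tile 3: at (2,2), goal (0,2), distance |2-0|+|2-2| = 2
Sum: 1 + 3 + 1 + 1 + 2 + 0 + 2 + 2 = 12

Answer: 12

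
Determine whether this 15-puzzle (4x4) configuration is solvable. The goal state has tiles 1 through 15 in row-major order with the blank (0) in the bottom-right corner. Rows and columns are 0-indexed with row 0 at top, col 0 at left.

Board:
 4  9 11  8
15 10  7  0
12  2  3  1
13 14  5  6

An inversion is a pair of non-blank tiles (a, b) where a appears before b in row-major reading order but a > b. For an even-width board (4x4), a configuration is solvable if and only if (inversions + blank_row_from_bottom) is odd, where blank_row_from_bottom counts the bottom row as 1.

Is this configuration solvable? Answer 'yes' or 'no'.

Inversions: 56
Blank is in row 1 (0-indexed from top), which is row 3 counting from the bottom (bottom = 1).
56 + 3 = 59, which is odd, so the puzzle is solvable.

Answer: yes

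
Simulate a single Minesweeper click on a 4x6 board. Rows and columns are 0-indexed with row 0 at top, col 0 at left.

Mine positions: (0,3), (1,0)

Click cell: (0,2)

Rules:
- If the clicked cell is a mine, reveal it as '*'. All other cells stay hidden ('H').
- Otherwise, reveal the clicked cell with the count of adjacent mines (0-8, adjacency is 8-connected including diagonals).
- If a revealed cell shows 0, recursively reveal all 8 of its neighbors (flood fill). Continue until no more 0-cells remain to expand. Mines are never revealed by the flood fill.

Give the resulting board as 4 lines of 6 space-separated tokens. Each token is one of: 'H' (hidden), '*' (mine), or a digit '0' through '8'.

H H 1 H H H
H H H H H H
H H H H H H
H H H H H H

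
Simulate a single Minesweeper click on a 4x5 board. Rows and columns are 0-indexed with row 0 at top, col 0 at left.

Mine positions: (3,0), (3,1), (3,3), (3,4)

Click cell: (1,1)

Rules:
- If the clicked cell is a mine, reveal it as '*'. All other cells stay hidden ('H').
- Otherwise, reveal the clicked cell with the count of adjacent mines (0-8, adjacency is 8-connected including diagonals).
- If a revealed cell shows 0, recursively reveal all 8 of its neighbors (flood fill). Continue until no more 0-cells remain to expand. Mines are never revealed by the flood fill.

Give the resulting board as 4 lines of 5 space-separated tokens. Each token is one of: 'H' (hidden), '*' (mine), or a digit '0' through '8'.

0 0 0 0 0
0 0 0 0 0
2 2 2 2 2
H H H H H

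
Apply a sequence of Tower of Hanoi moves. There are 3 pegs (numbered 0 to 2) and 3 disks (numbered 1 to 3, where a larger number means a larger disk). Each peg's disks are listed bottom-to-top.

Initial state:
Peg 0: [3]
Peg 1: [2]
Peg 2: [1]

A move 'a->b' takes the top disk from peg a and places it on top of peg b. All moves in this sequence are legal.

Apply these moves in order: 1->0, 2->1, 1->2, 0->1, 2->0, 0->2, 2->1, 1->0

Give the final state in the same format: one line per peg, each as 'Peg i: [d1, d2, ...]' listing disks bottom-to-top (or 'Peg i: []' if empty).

After move 1 (1->0):
Peg 0: [3, 2]
Peg 1: []
Peg 2: [1]

After move 2 (2->1):
Peg 0: [3, 2]
Peg 1: [1]
Peg 2: []

After move 3 (1->2):
Peg 0: [3, 2]
Peg 1: []
Peg 2: [1]

After move 4 (0->1):
Peg 0: [3]
Peg 1: [2]
Peg 2: [1]

After move 5 (2->0):
Peg 0: [3, 1]
Peg 1: [2]
Peg 2: []

After move 6 (0->2):
Peg 0: [3]
Peg 1: [2]
Peg 2: [1]

After move 7 (2->1):
Peg 0: [3]
Peg 1: [2, 1]
Peg 2: []

After move 8 (1->0):
Peg 0: [3, 1]
Peg 1: [2]
Peg 2: []

Answer: Peg 0: [3, 1]
Peg 1: [2]
Peg 2: []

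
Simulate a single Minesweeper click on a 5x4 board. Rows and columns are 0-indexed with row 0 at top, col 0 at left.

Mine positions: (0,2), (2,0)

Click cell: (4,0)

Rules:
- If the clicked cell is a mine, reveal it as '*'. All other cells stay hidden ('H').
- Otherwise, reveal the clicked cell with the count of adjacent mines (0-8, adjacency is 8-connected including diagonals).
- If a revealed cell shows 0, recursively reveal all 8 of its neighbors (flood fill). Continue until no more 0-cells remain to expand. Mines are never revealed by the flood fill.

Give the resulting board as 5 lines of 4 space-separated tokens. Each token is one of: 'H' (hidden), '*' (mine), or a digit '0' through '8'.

H H H H
H 2 1 1
H 1 0 0
1 1 0 0
0 0 0 0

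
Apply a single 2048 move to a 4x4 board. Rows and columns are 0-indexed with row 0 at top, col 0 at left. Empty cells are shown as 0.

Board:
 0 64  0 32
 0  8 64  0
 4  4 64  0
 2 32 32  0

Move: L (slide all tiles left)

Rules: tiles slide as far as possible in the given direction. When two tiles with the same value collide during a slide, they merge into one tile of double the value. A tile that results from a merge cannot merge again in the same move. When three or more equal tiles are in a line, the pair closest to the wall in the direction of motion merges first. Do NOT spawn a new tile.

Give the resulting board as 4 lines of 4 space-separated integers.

Answer: 64 32  0  0
 8 64  0  0
 8 64  0  0
 2 64  0  0

Derivation:
Slide left:
row 0: [0, 64, 0, 32] -> [64, 32, 0, 0]
row 1: [0, 8, 64, 0] -> [8, 64, 0, 0]
row 2: [4, 4, 64, 0] -> [8, 64, 0, 0]
row 3: [2, 32, 32, 0] -> [2, 64, 0, 0]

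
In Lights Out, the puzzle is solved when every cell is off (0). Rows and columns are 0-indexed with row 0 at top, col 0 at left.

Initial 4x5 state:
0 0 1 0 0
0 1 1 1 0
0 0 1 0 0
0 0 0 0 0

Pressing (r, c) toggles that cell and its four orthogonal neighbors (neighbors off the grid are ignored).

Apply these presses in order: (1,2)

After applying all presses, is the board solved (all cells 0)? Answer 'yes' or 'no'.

Answer: yes

Derivation:
After press 1 at (1,2):
0 0 0 0 0
0 0 0 0 0
0 0 0 0 0
0 0 0 0 0

Lights still on: 0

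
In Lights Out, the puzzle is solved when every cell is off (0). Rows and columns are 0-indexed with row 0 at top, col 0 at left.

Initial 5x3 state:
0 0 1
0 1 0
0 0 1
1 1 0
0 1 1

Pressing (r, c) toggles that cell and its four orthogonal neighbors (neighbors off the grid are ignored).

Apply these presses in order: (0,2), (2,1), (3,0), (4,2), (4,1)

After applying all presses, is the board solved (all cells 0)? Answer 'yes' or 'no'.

After press 1 at (0,2):
0 1 0
0 1 1
0 0 1
1 1 0
0 1 1

After press 2 at (2,1):
0 1 0
0 0 1
1 1 0
1 0 0
0 1 1

After press 3 at (3,0):
0 1 0
0 0 1
0 1 0
0 1 0
1 1 1

After press 4 at (4,2):
0 1 0
0 0 1
0 1 0
0 1 1
1 0 0

After press 5 at (4,1):
0 1 0
0 0 1
0 1 0
0 0 1
0 1 1

Lights still on: 6

Answer: no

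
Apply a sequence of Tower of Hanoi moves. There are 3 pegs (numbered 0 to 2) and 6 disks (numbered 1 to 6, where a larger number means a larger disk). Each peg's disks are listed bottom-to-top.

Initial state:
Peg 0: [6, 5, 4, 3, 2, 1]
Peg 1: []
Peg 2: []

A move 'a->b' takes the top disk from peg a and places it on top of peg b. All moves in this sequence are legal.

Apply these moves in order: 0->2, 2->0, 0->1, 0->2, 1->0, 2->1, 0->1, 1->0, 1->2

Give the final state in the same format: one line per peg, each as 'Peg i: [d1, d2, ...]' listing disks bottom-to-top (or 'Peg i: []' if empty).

After move 1 (0->2):
Peg 0: [6, 5, 4, 3, 2]
Peg 1: []
Peg 2: [1]

After move 2 (2->0):
Peg 0: [6, 5, 4, 3, 2, 1]
Peg 1: []
Peg 2: []

After move 3 (0->1):
Peg 0: [6, 5, 4, 3, 2]
Peg 1: [1]
Peg 2: []

After move 4 (0->2):
Peg 0: [6, 5, 4, 3]
Peg 1: [1]
Peg 2: [2]

After move 5 (1->0):
Peg 0: [6, 5, 4, 3, 1]
Peg 1: []
Peg 2: [2]

After move 6 (2->1):
Peg 0: [6, 5, 4, 3, 1]
Peg 1: [2]
Peg 2: []

After move 7 (0->1):
Peg 0: [6, 5, 4, 3]
Peg 1: [2, 1]
Peg 2: []

After move 8 (1->0):
Peg 0: [6, 5, 4, 3, 1]
Peg 1: [2]
Peg 2: []

After move 9 (1->2):
Peg 0: [6, 5, 4, 3, 1]
Peg 1: []
Peg 2: [2]

Answer: Peg 0: [6, 5, 4, 3, 1]
Peg 1: []
Peg 2: [2]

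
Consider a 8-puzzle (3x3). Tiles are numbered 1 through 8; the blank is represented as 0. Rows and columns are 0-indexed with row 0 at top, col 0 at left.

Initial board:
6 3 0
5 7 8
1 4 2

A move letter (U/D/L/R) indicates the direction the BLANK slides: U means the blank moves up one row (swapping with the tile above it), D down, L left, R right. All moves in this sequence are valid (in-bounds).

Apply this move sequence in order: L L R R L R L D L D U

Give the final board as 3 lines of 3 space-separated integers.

After move 1 (L):
6 0 3
5 7 8
1 4 2

After move 2 (L):
0 6 3
5 7 8
1 4 2

After move 3 (R):
6 0 3
5 7 8
1 4 2

After move 4 (R):
6 3 0
5 7 8
1 4 2

After move 5 (L):
6 0 3
5 7 8
1 4 2

After move 6 (R):
6 3 0
5 7 8
1 4 2

After move 7 (L):
6 0 3
5 7 8
1 4 2

After move 8 (D):
6 7 3
5 0 8
1 4 2

After move 9 (L):
6 7 3
0 5 8
1 4 2

After move 10 (D):
6 7 3
1 5 8
0 4 2

After move 11 (U):
6 7 3
0 5 8
1 4 2

Answer: 6 7 3
0 5 8
1 4 2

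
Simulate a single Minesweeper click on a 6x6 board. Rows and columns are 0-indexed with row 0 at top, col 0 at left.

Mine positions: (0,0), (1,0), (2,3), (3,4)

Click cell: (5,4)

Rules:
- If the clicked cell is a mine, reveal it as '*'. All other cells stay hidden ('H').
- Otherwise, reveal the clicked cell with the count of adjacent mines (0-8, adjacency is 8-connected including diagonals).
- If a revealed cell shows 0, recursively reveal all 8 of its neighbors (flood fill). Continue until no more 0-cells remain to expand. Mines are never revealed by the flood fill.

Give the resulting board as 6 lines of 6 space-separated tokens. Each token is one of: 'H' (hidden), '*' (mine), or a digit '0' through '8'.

H H H H H H
H H H H H H
1 1 1 H H H
0 0 1 2 H H
0 0 0 1 1 1
0 0 0 0 0 0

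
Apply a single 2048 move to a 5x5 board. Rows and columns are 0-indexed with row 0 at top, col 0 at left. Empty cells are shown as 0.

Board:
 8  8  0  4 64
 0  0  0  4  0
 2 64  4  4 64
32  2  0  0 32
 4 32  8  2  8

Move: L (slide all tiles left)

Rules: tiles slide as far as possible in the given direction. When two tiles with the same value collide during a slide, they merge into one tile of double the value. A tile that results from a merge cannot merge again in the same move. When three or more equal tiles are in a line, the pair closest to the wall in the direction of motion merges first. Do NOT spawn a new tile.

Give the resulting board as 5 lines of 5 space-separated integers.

Slide left:
row 0: [8, 8, 0, 4, 64] -> [16, 4, 64, 0, 0]
row 1: [0, 0, 0, 4, 0] -> [4, 0, 0, 0, 0]
row 2: [2, 64, 4, 4, 64] -> [2, 64, 8, 64, 0]
row 3: [32, 2, 0, 0, 32] -> [32, 2, 32, 0, 0]
row 4: [4, 32, 8, 2, 8] -> [4, 32, 8, 2, 8]

Answer: 16  4 64  0  0
 4  0  0  0  0
 2 64  8 64  0
32  2 32  0  0
 4 32  8  2  8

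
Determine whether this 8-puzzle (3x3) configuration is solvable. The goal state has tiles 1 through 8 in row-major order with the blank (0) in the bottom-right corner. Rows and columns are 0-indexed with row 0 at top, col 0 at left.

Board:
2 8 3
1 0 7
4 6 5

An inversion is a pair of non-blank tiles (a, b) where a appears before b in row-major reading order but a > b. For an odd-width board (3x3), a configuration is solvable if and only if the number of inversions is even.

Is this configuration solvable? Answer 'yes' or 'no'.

Answer: yes

Derivation:
Inversions (pairs i<j in row-major order where tile[i] > tile[j] > 0): 12
12 is even, so the puzzle is solvable.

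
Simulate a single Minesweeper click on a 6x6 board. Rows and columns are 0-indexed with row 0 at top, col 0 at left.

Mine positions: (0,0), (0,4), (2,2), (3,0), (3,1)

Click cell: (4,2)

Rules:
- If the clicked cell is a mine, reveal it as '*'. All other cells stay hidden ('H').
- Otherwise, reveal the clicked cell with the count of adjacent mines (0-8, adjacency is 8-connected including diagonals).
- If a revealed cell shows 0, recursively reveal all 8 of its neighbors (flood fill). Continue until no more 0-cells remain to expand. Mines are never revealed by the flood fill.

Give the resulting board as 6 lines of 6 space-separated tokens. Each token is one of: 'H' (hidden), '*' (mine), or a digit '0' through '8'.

H H H H H H
H H H H H H
H H H H H H
H H H H H H
H H 1 H H H
H H H H H H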